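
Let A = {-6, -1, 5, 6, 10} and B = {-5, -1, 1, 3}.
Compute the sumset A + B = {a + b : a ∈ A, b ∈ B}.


A + B = {a + b : a ∈ A, b ∈ B}.
Enumerate all |A|·|B| = 5·4 = 20 pairs (a, b) and collect distinct sums.
a = -6: -6+-5=-11, -6+-1=-7, -6+1=-5, -6+3=-3
a = -1: -1+-5=-6, -1+-1=-2, -1+1=0, -1+3=2
a = 5: 5+-5=0, 5+-1=4, 5+1=6, 5+3=8
a = 6: 6+-5=1, 6+-1=5, 6+1=7, 6+3=9
a = 10: 10+-5=5, 10+-1=9, 10+1=11, 10+3=13
Collecting distinct sums: A + B = {-11, -7, -6, -5, -3, -2, 0, 1, 2, 4, 5, 6, 7, 8, 9, 11, 13}
|A + B| = 17

A + B = {-11, -7, -6, -5, -3, -2, 0, 1, 2, 4, 5, 6, 7, 8, 9, 11, 13}


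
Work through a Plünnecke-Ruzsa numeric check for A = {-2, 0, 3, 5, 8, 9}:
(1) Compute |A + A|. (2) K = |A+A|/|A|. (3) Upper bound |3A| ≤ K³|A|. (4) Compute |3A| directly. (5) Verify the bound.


|A| = 6.
Step 1: Compute A + A by enumerating all 36 pairs.
A + A = {-4, -2, 0, 1, 3, 5, 6, 7, 8, 9, 10, 11, 12, 13, 14, 16, 17, 18}, so |A + A| = 18.
Step 2: Doubling constant K = |A + A|/|A| = 18/6 = 18/6 ≈ 3.0000.
Step 3: Plünnecke-Ruzsa gives |3A| ≤ K³·|A| = (3.0000)³ · 6 ≈ 162.0000.
Step 4: Compute 3A = A + A + A directly by enumerating all triples (a,b,c) ∈ A³; |3A| = 31.
Step 5: Check 31 ≤ 162.0000? Yes ✓.

K = 18/6, Plünnecke-Ruzsa bound K³|A| ≈ 162.0000, |3A| = 31, inequality holds.


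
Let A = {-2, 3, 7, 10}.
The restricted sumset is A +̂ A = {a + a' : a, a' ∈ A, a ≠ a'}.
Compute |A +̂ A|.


Restricted sumset: A +̂ A = {a + a' : a ∈ A, a' ∈ A, a ≠ a'}.
Equivalently, take A + A and drop any sum 2a that is achievable ONLY as a + a for a ∈ A (i.e. sums representable only with equal summands).
Enumerate pairs (a, a') with a < a' (symmetric, so each unordered pair gives one sum; this covers all a ≠ a'):
  -2 + 3 = 1
  -2 + 7 = 5
  -2 + 10 = 8
  3 + 7 = 10
  3 + 10 = 13
  7 + 10 = 17
Collected distinct sums: {1, 5, 8, 10, 13, 17}
|A +̂ A| = 6
(Reference bound: |A +̂ A| ≥ 2|A| - 3 for |A| ≥ 2, with |A| = 4 giving ≥ 5.)

|A +̂ A| = 6


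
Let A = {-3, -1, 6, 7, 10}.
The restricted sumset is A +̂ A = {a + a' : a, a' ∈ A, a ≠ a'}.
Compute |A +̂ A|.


Restricted sumset: A +̂ A = {a + a' : a ∈ A, a' ∈ A, a ≠ a'}.
Equivalently, take A + A and drop any sum 2a that is achievable ONLY as a + a for a ∈ A (i.e. sums representable only with equal summands).
Enumerate pairs (a, a') with a < a' (symmetric, so each unordered pair gives one sum; this covers all a ≠ a'):
  -3 + -1 = -4
  -3 + 6 = 3
  -3 + 7 = 4
  -3 + 10 = 7
  -1 + 6 = 5
  -1 + 7 = 6
  -1 + 10 = 9
  6 + 7 = 13
  6 + 10 = 16
  7 + 10 = 17
Collected distinct sums: {-4, 3, 4, 5, 6, 7, 9, 13, 16, 17}
|A +̂ A| = 10
(Reference bound: |A +̂ A| ≥ 2|A| - 3 for |A| ≥ 2, with |A| = 5 giving ≥ 7.)

|A +̂ A| = 10


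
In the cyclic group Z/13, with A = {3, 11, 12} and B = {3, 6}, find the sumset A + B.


Work in Z/13Z: reduce every sum a + b modulo 13.
Enumerate all 6 pairs:
a = 3: 3+3=6, 3+6=9
a = 11: 11+3=1, 11+6=4
a = 12: 12+3=2, 12+6=5
Distinct residues collected: {1, 2, 4, 5, 6, 9}
|A + B| = 6 (out of 13 total residues).

A + B = {1, 2, 4, 5, 6, 9}


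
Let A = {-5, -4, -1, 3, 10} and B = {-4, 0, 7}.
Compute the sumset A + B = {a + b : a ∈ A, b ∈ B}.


A + B = {a + b : a ∈ A, b ∈ B}.
Enumerate all |A|·|B| = 5·3 = 15 pairs (a, b) and collect distinct sums.
a = -5: -5+-4=-9, -5+0=-5, -5+7=2
a = -4: -4+-4=-8, -4+0=-4, -4+7=3
a = -1: -1+-4=-5, -1+0=-1, -1+7=6
a = 3: 3+-4=-1, 3+0=3, 3+7=10
a = 10: 10+-4=6, 10+0=10, 10+7=17
Collecting distinct sums: A + B = {-9, -8, -5, -4, -1, 2, 3, 6, 10, 17}
|A + B| = 10

A + B = {-9, -8, -5, -4, -1, 2, 3, 6, 10, 17}


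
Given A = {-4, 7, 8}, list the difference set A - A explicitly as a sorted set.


A - A = {a - a' : a, a' ∈ A}.
Compute a - a' for each ordered pair (a, a'):
a = -4: -4--4=0, -4-7=-11, -4-8=-12
a = 7: 7--4=11, 7-7=0, 7-8=-1
a = 8: 8--4=12, 8-7=1, 8-8=0
Collecting distinct values (and noting 0 appears from a-a):
A - A = {-12, -11, -1, 0, 1, 11, 12}
|A - A| = 7

A - A = {-12, -11, -1, 0, 1, 11, 12}


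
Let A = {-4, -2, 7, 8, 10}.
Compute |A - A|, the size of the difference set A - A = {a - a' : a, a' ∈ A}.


A - A = {a - a' : a, a' ∈ A}; |A| = 5.
Bounds: 2|A|-1 ≤ |A - A| ≤ |A|² - |A| + 1, i.e. 9 ≤ |A - A| ≤ 21.
Note: 0 ∈ A - A always (from a - a). The set is symmetric: if d ∈ A - A then -d ∈ A - A.
Enumerate nonzero differences d = a - a' with a > a' (then include -d):
Positive differences: {1, 2, 3, 9, 10, 11, 12, 14}
Full difference set: {0} ∪ (positive diffs) ∪ (negative diffs).
|A - A| = 1 + 2·8 = 17 (matches direct enumeration: 17).

|A - A| = 17


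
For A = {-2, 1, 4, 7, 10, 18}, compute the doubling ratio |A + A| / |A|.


|A| = 6.
Compute A + A by enumerating all 36 pairs.
A + A = {-4, -1, 2, 5, 8, 11, 14, 16, 17, 19, 20, 22, 25, 28, 36}, so |A + A| = 15.
K = |A + A| / |A| = 15/6 = 5/2 ≈ 2.5000.
Reference: AP of size 6 gives K = 11/6 ≈ 1.8333; a fully generic set of size 6 gives K ≈ 3.5000.

|A| = 6, |A + A| = 15, K = 15/6 = 5/2.


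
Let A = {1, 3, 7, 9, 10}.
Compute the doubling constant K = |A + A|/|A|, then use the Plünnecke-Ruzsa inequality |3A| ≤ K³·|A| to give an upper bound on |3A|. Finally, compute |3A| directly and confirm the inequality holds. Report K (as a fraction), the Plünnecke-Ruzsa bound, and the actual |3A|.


|A| = 5.
Step 1: Compute A + A by enumerating all 25 pairs.
A + A = {2, 4, 6, 8, 10, 11, 12, 13, 14, 16, 17, 18, 19, 20}, so |A + A| = 14.
Step 2: Doubling constant K = |A + A|/|A| = 14/5 = 14/5 ≈ 2.8000.
Step 3: Plünnecke-Ruzsa gives |3A| ≤ K³·|A| = (2.8000)³ · 5 ≈ 109.7600.
Step 4: Compute 3A = A + A + A directly by enumerating all triples (a,b,c) ∈ A³; |3A| = 24.
Step 5: Check 24 ≤ 109.7600? Yes ✓.

K = 14/5, Plünnecke-Ruzsa bound K³|A| ≈ 109.7600, |3A| = 24, inequality holds.


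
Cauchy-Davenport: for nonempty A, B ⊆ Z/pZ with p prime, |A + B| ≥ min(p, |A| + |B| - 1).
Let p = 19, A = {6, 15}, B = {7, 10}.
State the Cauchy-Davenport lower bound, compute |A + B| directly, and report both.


Cauchy-Davenport: |A + B| ≥ min(p, |A| + |B| - 1) for A, B nonempty in Z/pZ.
|A| = 2, |B| = 2, p = 19.
CD lower bound = min(19, 2 + 2 - 1) = min(19, 3) = 3.
Compute A + B mod 19 directly:
a = 6: 6+7=13, 6+10=16
a = 15: 15+7=3, 15+10=6
A + B = {3, 6, 13, 16}, so |A + B| = 4.
Verify: 4 ≥ 3? Yes ✓.

CD lower bound = 3, actual |A + B| = 4.


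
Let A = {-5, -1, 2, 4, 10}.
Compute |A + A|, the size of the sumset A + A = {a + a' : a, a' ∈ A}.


A + A = {a + a' : a, a' ∈ A}; |A| = 5.
General bounds: 2|A| - 1 ≤ |A + A| ≤ |A|(|A|+1)/2, i.e. 9 ≤ |A + A| ≤ 15.
Lower bound 2|A|-1 is attained iff A is an arithmetic progression.
Enumerate sums a + a' for a ≤ a' (symmetric, so this suffices):
a = -5: -5+-5=-10, -5+-1=-6, -5+2=-3, -5+4=-1, -5+10=5
a = -1: -1+-1=-2, -1+2=1, -1+4=3, -1+10=9
a = 2: 2+2=4, 2+4=6, 2+10=12
a = 4: 4+4=8, 4+10=14
a = 10: 10+10=20
Distinct sums: {-10, -6, -3, -2, -1, 1, 3, 4, 5, 6, 8, 9, 12, 14, 20}
|A + A| = 15

|A + A| = 15


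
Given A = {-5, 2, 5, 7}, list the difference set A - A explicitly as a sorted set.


A - A = {a - a' : a, a' ∈ A}.
Compute a - a' for each ordered pair (a, a'):
a = -5: -5--5=0, -5-2=-7, -5-5=-10, -5-7=-12
a = 2: 2--5=7, 2-2=0, 2-5=-3, 2-7=-5
a = 5: 5--5=10, 5-2=3, 5-5=0, 5-7=-2
a = 7: 7--5=12, 7-2=5, 7-5=2, 7-7=0
Collecting distinct values (and noting 0 appears from a-a):
A - A = {-12, -10, -7, -5, -3, -2, 0, 2, 3, 5, 7, 10, 12}
|A - A| = 13

A - A = {-12, -10, -7, -5, -3, -2, 0, 2, 3, 5, 7, 10, 12}


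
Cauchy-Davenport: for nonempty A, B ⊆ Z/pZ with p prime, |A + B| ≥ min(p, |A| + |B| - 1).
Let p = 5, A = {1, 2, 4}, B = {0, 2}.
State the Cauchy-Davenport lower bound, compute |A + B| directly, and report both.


Cauchy-Davenport: |A + B| ≥ min(p, |A| + |B| - 1) for A, B nonempty in Z/pZ.
|A| = 3, |B| = 2, p = 5.
CD lower bound = min(5, 3 + 2 - 1) = min(5, 4) = 4.
Compute A + B mod 5 directly:
a = 1: 1+0=1, 1+2=3
a = 2: 2+0=2, 2+2=4
a = 4: 4+0=4, 4+2=1
A + B = {1, 2, 3, 4}, so |A + B| = 4.
Verify: 4 ≥ 4? Yes ✓.

CD lower bound = 4, actual |A + B| = 4.


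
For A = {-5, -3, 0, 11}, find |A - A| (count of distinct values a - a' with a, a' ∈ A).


A - A = {a - a' : a, a' ∈ A}; |A| = 4.
Bounds: 2|A|-1 ≤ |A - A| ≤ |A|² - |A| + 1, i.e. 7 ≤ |A - A| ≤ 13.
Note: 0 ∈ A - A always (from a - a). The set is symmetric: if d ∈ A - A then -d ∈ A - A.
Enumerate nonzero differences d = a - a' with a > a' (then include -d):
Positive differences: {2, 3, 5, 11, 14, 16}
Full difference set: {0} ∪ (positive diffs) ∪ (negative diffs).
|A - A| = 1 + 2·6 = 13 (matches direct enumeration: 13).

|A - A| = 13


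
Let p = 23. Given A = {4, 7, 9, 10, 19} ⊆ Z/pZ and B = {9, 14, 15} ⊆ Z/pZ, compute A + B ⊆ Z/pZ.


Work in Z/23Z: reduce every sum a + b modulo 23.
Enumerate all 15 pairs:
a = 4: 4+9=13, 4+14=18, 4+15=19
a = 7: 7+9=16, 7+14=21, 7+15=22
a = 9: 9+9=18, 9+14=0, 9+15=1
a = 10: 10+9=19, 10+14=1, 10+15=2
a = 19: 19+9=5, 19+14=10, 19+15=11
Distinct residues collected: {0, 1, 2, 5, 10, 11, 13, 16, 18, 19, 21, 22}
|A + B| = 12 (out of 23 total residues).

A + B = {0, 1, 2, 5, 10, 11, 13, 16, 18, 19, 21, 22}


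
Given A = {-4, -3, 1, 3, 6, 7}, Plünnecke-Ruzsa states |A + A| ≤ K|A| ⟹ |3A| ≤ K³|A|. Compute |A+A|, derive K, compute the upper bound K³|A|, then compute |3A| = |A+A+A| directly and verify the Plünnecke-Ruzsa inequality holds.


|A| = 6.
Step 1: Compute A + A by enumerating all 36 pairs.
A + A = {-8, -7, -6, -3, -2, -1, 0, 2, 3, 4, 6, 7, 8, 9, 10, 12, 13, 14}, so |A + A| = 18.
Step 2: Doubling constant K = |A + A|/|A| = 18/6 = 18/6 ≈ 3.0000.
Step 3: Plünnecke-Ruzsa gives |3A| ≤ K³·|A| = (3.0000)³ · 6 ≈ 162.0000.
Step 4: Compute 3A = A + A + A directly by enumerating all triples (a,b,c) ∈ A³; |3A| = 33.
Step 5: Check 33 ≤ 162.0000? Yes ✓.

K = 18/6, Plünnecke-Ruzsa bound K³|A| ≈ 162.0000, |3A| = 33, inequality holds.


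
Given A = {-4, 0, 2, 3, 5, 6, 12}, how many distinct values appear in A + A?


A + A = {a + a' : a, a' ∈ A}; |A| = 7.
General bounds: 2|A| - 1 ≤ |A + A| ≤ |A|(|A|+1)/2, i.e. 13 ≤ |A + A| ≤ 28.
Lower bound 2|A|-1 is attained iff A is an arithmetic progression.
Enumerate sums a + a' for a ≤ a' (symmetric, so this suffices):
a = -4: -4+-4=-8, -4+0=-4, -4+2=-2, -4+3=-1, -4+5=1, -4+6=2, -4+12=8
a = 0: 0+0=0, 0+2=2, 0+3=3, 0+5=5, 0+6=6, 0+12=12
a = 2: 2+2=4, 2+3=5, 2+5=7, 2+6=8, 2+12=14
a = 3: 3+3=6, 3+5=8, 3+6=9, 3+12=15
a = 5: 5+5=10, 5+6=11, 5+12=17
a = 6: 6+6=12, 6+12=18
a = 12: 12+12=24
Distinct sums: {-8, -4, -2, -1, 0, 1, 2, 3, 4, 5, 6, 7, 8, 9, 10, 11, 12, 14, 15, 17, 18, 24}
|A + A| = 22

|A + A| = 22


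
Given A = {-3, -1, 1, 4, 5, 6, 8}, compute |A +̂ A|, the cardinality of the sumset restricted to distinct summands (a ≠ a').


Restricted sumset: A +̂ A = {a + a' : a ∈ A, a' ∈ A, a ≠ a'}.
Equivalently, take A + A and drop any sum 2a that is achievable ONLY as a + a for a ∈ A (i.e. sums representable only with equal summands).
Enumerate pairs (a, a') with a < a' (symmetric, so each unordered pair gives one sum; this covers all a ≠ a'):
  -3 + -1 = -4
  -3 + 1 = -2
  -3 + 4 = 1
  -3 + 5 = 2
  -3 + 6 = 3
  -3 + 8 = 5
  -1 + 1 = 0
  -1 + 4 = 3
  -1 + 5 = 4
  -1 + 6 = 5
  -1 + 8 = 7
  1 + 4 = 5
  1 + 5 = 6
  1 + 6 = 7
  1 + 8 = 9
  4 + 5 = 9
  4 + 6 = 10
  4 + 8 = 12
  5 + 6 = 11
  5 + 8 = 13
  6 + 8 = 14
Collected distinct sums: {-4, -2, 0, 1, 2, 3, 4, 5, 6, 7, 9, 10, 11, 12, 13, 14}
|A +̂ A| = 16
(Reference bound: |A +̂ A| ≥ 2|A| - 3 for |A| ≥ 2, with |A| = 7 giving ≥ 11.)

|A +̂ A| = 16


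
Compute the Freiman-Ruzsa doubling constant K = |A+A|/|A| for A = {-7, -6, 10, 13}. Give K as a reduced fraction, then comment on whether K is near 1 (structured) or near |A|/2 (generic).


|A| = 4.
Compute A + A by enumerating all 16 pairs.
A + A = {-14, -13, -12, 3, 4, 6, 7, 20, 23, 26}, so |A + A| = 10.
K = |A + A| / |A| = 10/4 = 5/2 ≈ 2.5000.
Reference: AP of size 4 gives K = 7/4 ≈ 1.7500; a fully generic set of size 4 gives K ≈ 2.5000.

|A| = 4, |A + A| = 10, K = 10/4 = 5/2.


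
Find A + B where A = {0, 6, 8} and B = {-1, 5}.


A + B = {a + b : a ∈ A, b ∈ B}.
Enumerate all |A|·|B| = 3·2 = 6 pairs (a, b) and collect distinct sums.
a = 0: 0+-1=-1, 0+5=5
a = 6: 6+-1=5, 6+5=11
a = 8: 8+-1=7, 8+5=13
Collecting distinct sums: A + B = {-1, 5, 7, 11, 13}
|A + B| = 5

A + B = {-1, 5, 7, 11, 13}


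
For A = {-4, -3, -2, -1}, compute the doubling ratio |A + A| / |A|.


|A| = 4.
Compute A + A by enumerating all 16 pairs.
A + A = {-8, -7, -6, -5, -4, -3, -2}, so |A + A| = 7.
K = |A + A| / |A| = 7/4 (already in lowest terms) ≈ 1.7500.
Reference: AP of size 4 gives K = 7/4 ≈ 1.7500; a fully generic set of size 4 gives K ≈ 2.5000.

|A| = 4, |A + A| = 7, K = 7/4.


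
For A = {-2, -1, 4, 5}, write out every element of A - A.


A - A = {a - a' : a, a' ∈ A}.
Compute a - a' for each ordered pair (a, a'):
a = -2: -2--2=0, -2--1=-1, -2-4=-6, -2-5=-7
a = -1: -1--2=1, -1--1=0, -1-4=-5, -1-5=-6
a = 4: 4--2=6, 4--1=5, 4-4=0, 4-5=-1
a = 5: 5--2=7, 5--1=6, 5-4=1, 5-5=0
Collecting distinct values (and noting 0 appears from a-a):
A - A = {-7, -6, -5, -1, 0, 1, 5, 6, 7}
|A - A| = 9

A - A = {-7, -6, -5, -1, 0, 1, 5, 6, 7}


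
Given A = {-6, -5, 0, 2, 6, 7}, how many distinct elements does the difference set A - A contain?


A - A = {a - a' : a, a' ∈ A}; |A| = 6.
Bounds: 2|A|-1 ≤ |A - A| ≤ |A|² - |A| + 1, i.e. 11 ≤ |A - A| ≤ 31.
Note: 0 ∈ A - A always (from a - a). The set is symmetric: if d ∈ A - A then -d ∈ A - A.
Enumerate nonzero differences d = a - a' with a > a' (then include -d):
Positive differences: {1, 2, 4, 5, 6, 7, 8, 11, 12, 13}
Full difference set: {0} ∪ (positive diffs) ∪ (negative diffs).
|A - A| = 1 + 2·10 = 21 (matches direct enumeration: 21).

|A - A| = 21


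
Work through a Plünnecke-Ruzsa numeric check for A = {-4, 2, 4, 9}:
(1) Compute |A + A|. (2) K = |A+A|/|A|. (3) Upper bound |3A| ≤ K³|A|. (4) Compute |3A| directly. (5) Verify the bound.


|A| = 4.
Step 1: Compute A + A by enumerating all 16 pairs.
A + A = {-8, -2, 0, 4, 5, 6, 8, 11, 13, 18}, so |A + A| = 10.
Step 2: Doubling constant K = |A + A|/|A| = 10/4 = 10/4 ≈ 2.5000.
Step 3: Plünnecke-Ruzsa gives |3A| ≤ K³·|A| = (2.5000)³ · 4 ≈ 62.5000.
Step 4: Compute 3A = A + A + A directly by enumerating all triples (a,b,c) ∈ A³; |3A| = 20.
Step 5: Check 20 ≤ 62.5000? Yes ✓.

K = 10/4, Plünnecke-Ruzsa bound K³|A| ≈ 62.5000, |3A| = 20, inequality holds.


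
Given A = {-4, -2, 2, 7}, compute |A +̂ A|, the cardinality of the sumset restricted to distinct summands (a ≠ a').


Restricted sumset: A +̂ A = {a + a' : a ∈ A, a' ∈ A, a ≠ a'}.
Equivalently, take A + A and drop any sum 2a that is achievable ONLY as a + a for a ∈ A (i.e. sums representable only with equal summands).
Enumerate pairs (a, a') with a < a' (symmetric, so each unordered pair gives one sum; this covers all a ≠ a'):
  -4 + -2 = -6
  -4 + 2 = -2
  -4 + 7 = 3
  -2 + 2 = 0
  -2 + 7 = 5
  2 + 7 = 9
Collected distinct sums: {-6, -2, 0, 3, 5, 9}
|A +̂ A| = 6
(Reference bound: |A +̂ A| ≥ 2|A| - 3 for |A| ≥ 2, with |A| = 4 giving ≥ 5.)

|A +̂ A| = 6


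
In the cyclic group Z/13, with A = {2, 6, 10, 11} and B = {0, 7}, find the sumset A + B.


Work in Z/13Z: reduce every sum a + b modulo 13.
Enumerate all 8 pairs:
a = 2: 2+0=2, 2+7=9
a = 6: 6+0=6, 6+7=0
a = 10: 10+0=10, 10+7=4
a = 11: 11+0=11, 11+7=5
Distinct residues collected: {0, 2, 4, 5, 6, 9, 10, 11}
|A + B| = 8 (out of 13 total residues).

A + B = {0, 2, 4, 5, 6, 9, 10, 11}


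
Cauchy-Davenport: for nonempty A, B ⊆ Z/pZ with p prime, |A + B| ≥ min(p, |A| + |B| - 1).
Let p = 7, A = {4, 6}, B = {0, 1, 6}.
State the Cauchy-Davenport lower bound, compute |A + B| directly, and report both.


Cauchy-Davenport: |A + B| ≥ min(p, |A| + |B| - 1) for A, B nonempty in Z/pZ.
|A| = 2, |B| = 3, p = 7.
CD lower bound = min(7, 2 + 3 - 1) = min(7, 4) = 4.
Compute A + B mod 7 directly:
a = 4: 4+0=4, 4+1=5, 4+6=3
a = 6: 6+0=6, 6+1=0, 6+6=5
A + B = {0, 3, 4, 5, 6}, so |A + B| = 5.
Verify: 5 ≥ 4? Yes ✓.

CD lower bound = 4, actual |A + B| = 5.


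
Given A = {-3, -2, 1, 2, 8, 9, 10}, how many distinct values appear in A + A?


A + A = {a + a' : a, a' ∈ A}; |A| = 7.
General bounds: 2|A| - 1 ≤ |A + A| ≤ |A|(|A|+1)/2, i.e. 13 ≤ |A + A| ≤ 28.
Lower bound 2|A|-1 is attained iff A is an arithmetic progression.
Enumerate sums a + a' for a ≤ a' (symmetric, so this suffices):
a = -3: -3+-3=-6, -3+-2=-5, -3+1=-2, -3+2=-1, -3+8=5, -3+9=6, -3+10=7
a = -2: -2+-2=-4, -2+1=-1, -2+2=0, -2+8=6, -2+9=7, -2+10=8
a = 1: 1+1=2, 1+2=3, 1+8=9, 1+9=10, 1+10=11
a = 2: 2+2=4, 2+8=10, 2+9=11, 2+10=12
a = 8: 8+8=16, 8+9=17, 8+10=18
a = 9: 9+9=18, 9+10=19
a = 10: 10+10=20
Distinct sums: {-6, -5, -4, -2, -1, 0, 2, 3, 4, 5, 6, 7, 8, 9, 10, 11, 12, 16, 17, 18, 19, 20}
|A + A| = 22

|A + A| = 22


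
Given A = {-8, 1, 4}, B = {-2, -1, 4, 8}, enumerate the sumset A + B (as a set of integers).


A + B = {a + b : a ∈ A, b ∈ B}.
Enumerate all |A|·|B| = 3·4 = 12 pairs (a, b) and collect distinct sums.
a = -8: -8+-2=-10, -8+-1=-9, -8+4=-4, -8+8=0
a = 1: 1+-2=-1, 1+-1=0, 1+4=5, 1+8=9
a = 4: 4+-2=2, 4+-1=3, 4+4=8, 4+8=12
Collecting distinct sums: A + B = {-10, -9, -4, -1, 0, 2, 3, 5, 8, 9, 12}
|A + B| = 11

A + B = {-10, -9, -4, -1, 0, 2, 3, 5, 8, 9, 12}


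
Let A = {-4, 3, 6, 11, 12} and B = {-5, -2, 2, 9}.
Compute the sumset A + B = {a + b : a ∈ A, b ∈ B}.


A + B = {a + b : a ∈ A, b ∈ B}.
Enumerate all |A|·|B| = 5·4 = 20 pairs (a, b) and collect distinct sums.
a = -4: -4+-5=-9, -4+-2=-6, -4+2=-2, -4+9=5
a = 3: 3+-5=-2, 3+-2=1, 3+2=5, 3+9=12
a = 6: 6+-5=1, 6+-2=4, 6+2=8, 6+9=15
a = 11: 11+-5=6, 11+-2=9, 11+2=13, 11+9=20
a = 12: 12+-5=7, 12+-2=10, 12+2=14, 12+9=21
Collecting distinct sums: A + B = {-9, -6, -2, 1, 4, 5, 6, 7, 8, 9, 10, 12, 13, 14, 15, 20, 21}
|A + B| = 17

A + B = {-9, -6, -2, 1, 4, 5, 6, 7, 8, 9, 10, 12, 13, 14, 15, 20, 21}


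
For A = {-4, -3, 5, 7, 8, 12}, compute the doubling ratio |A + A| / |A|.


|A| = 6.
Compute A + A by enumerating all 36 pairs.
A + A = {-8, -7, -6, 1, 2, 3, 4, 5, 8, 9, 10, 12, 13, 14, 15, 16, 17, 19, 20, 24}, so |A + A| = 20.
K = |A + A| / |A| = 20/6 = 10/3 ≈ 3.3333.
Reference: AP of size 6 gives K = 11/6 ≈ 1.8333; a fully generic set of size 6 gives K ≈ 3.5000.

|A| = 6, |A + A| = 20, K = 20/6 = 10/3.


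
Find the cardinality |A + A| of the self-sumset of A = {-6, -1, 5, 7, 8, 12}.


A + A = {a + a' : a, a' ∈ A}; |A| = 6.
General bounds: 2|A| - 1 ≤ |A + A| ≤ |A|(|A|+1)/2, i.e. 11 ≤ |A + A| ≤ 21.
Lower bound 2|A|-1 is attained iff A is an arithmetic progression.
Enumerate sums a + a' for a ≤ a' (symmetric, so this suffices):
a = -6: -6+-6=-12, -6+-1=-7, -6+5=-1, -6+7=1, -6+8=2, -6+12=6
a = -1: -1+-1=-2, -1+5=4, -1+7=6, -1+8=7, -1+12=11
a = 5: 5+5=10, 5+7=12, 5+8=13, 5+12=17
a = 7: 7+7=14, 7+8=15, 7+12=19
a = 8: 8+8=16, 8+12=20
a = 12: 12+12=24
Distinct sums: {-12, -7, -2, -1, 1, 2, 4, 6, 7, 10, 11, 12, 13, 14, 15, 16, 17, 19, 20, 24}
|A + A| = 20

|A + A| = 20


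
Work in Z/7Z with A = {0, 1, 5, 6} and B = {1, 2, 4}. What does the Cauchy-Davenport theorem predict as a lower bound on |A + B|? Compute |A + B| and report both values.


Cauchy-Davenport: |A + B| ≥ min(p, |A| + |B| - 1) for A, B nonempty in Z/pZ.
|A| = 4, |B| = 3, p = 7.
CD lower bound = min(7, 4 + 3 - 1) = min(7, 6) = 6.
Compute A + B mod 7 directly:
a = 0: 0+1=1, 0+2=2, 0+4=4
a = 1: 1+1=2, 1+2=3, 1+4=5
a = 5: 5+1=6, 5+2=0, 5+4=2
a = 6: 6+1=0, 6+2=1, 6+4=3
A + B = {0, 1, 2, 3, 4, 5, 6}, so |A + B| = 7.
Verify: 7 ≥ 6? Yes ✓.

CD lower bound = 6, actual |A + B| = 7.


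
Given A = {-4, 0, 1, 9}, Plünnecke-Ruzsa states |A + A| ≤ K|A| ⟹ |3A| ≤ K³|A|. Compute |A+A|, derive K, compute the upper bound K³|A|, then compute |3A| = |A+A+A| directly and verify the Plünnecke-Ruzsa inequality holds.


|A| = 4.
Step 1: Compute A + A by enumerating all 16 pairs.
A + A = {-8, -4, -3, 0, 1, 2, 5, 9, 10, 18}, so |A + A| = 10.
Step 2: Doubling constant K = |A + A|/|A| = 10/4 = 10/4 ≈ 2.5000.
Step 3: Plünnecke-Ruzsa gives |3A| ≤ K³·|A| = (2.5000)³ · 4 ≈ 62.5000.
Step 4: Compute 3A = A + A + A directly by enumerating all triples (a,b,c) ∈ A³; |3A| = 19.
Step 5: Check 19 ≤ 62.5000? Yes ✓.

K = 10/4, Plünnecke-Ruzsa bound K³|A| ≈ 62.5000, |3A| = 19, inequality holds.


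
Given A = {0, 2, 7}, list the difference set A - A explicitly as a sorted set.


A - A = {a - a' : a, a' ∈ A}.
Compute a - a' for each ordered pair (a, a'):
a = 0: 0-0=0, 0-2=-2, 0-7=-7
a = 2: 2-0=2, 2-2=0, 2-7=-5
a = 7: 7-0=7, 7-2=5, 7-7=0
Collecting distinct values (and noting 0 appears from a-a):
A - A = {-7, -5, -2, 0, 2, 5, 7}
|A - A| = 7

A - A = {-7, -5, -2, 0, 2, 5, 7}


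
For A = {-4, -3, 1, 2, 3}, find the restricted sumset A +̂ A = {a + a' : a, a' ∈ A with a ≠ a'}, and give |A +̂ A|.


Restricted sumset: A +̂ A = {a + a' : a ∈ A, a' ∈ A, a ≠ a'}.
Equivalently, take A + A and drop any sum 2a that is achievable ONLY as a + a for a ∈ A (i.e. sums representable only with equal summands).
Enumerate pairs (a, a') with a < a' (symmetric, so each unordered pair gives one sum; this covers all a ≠ a'):
  -4 + -3 = -7
  -4 + 1 = -3
  -4 + 2 = -2
  -4 + 3 = -1
  -3 + 1 = -2
  -3 + 2 = -1
  -3 + 3 = 0
  1 + 2 = 3
  1 + 3 = 4
  2 + 3 = 5
Collected distinct sums: {-7, -3, -2, -1, 0, 3, 4, 5}
|A +̂ A| = 8
(Reference bound: |A +̂ A| ≥ 2|A| - 3 for |A| ≥ 2, with |A| = 5 giving ≥ 7.)

|A +̂ A| = 8


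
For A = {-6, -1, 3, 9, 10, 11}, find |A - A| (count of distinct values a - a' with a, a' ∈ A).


A - A = {a - a' : a, a' ∈ A}; |A| = 6.
Bounds: 2|A|-1 ≤ |A - A| ≤ |A|² - |A| + 1, i.e. 11 ≤ |A - A| ≤ 31.
Note: 0 ∈ A - A always (from a - a). The set is symmetric: if d ∈ A - A then -d ∈ A - A.
Enumerate nonzero differences d = a - a' with a > a' (then include -d):
Positive differences: {1, 2, 4, 5, 6, 7, 8, 9, 10, 11, 12, 15, 16, 17}
Full difference set: {0} ∪ (positive diffs) ∪ (negative diffs).
|A - A| = 1 + 2·14 = 29 (matches direct enumeration: 29).

|A - A| = 29


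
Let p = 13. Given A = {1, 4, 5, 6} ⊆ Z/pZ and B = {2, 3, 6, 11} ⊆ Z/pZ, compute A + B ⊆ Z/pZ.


Work in Z/13Z: reduce every sum a + b modulo 13.
Enumerate all 16 pairs:
a = 1: 1+2=3, 1+3=4, 1+6=7, 1+11=12
a = 4: 4+2=6, 4+3=7, 4+6=10, 4+11=2
a = 5: 5+2=7, 5+3=8, 5+6=11, 5+11=3
a = 6: 6+2=8, 6+3=9, 6+6=12, 6+11=4
Distinct residues collected: {2, 3, 4, 6, 7, 8, 9, 10, 11, 12}
|A + B| = 10 (out of 13 total residues).

A + B = {2, 3, 4, 6, 7, 8, 9, 10, 11, 12}


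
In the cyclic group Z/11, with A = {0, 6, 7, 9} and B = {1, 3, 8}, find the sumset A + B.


Work in Z/11Z: reduce every sum a + b modulo 11.
Enumerate all 12 pairs:
a = 0: 0+1=1, 0+3=3, 0+8=8
a = 6: 6+1=7, 6+3=9, 6+8=3
a = 7: 7+1=8, 7+3=10, 7+8=4
a = 9: 9+1=10, 9+3=1, 9+8=6
Distinct residues collected: {1, 3, 4, 6, 7, 8, 9, 10}
|A + B| = 8 (out of 11 total residues).

A + B = {1, 3, 4, 6, 7, 8, 9, 10}


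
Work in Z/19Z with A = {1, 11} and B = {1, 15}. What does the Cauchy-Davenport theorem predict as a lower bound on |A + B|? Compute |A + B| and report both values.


Cauchy-Davenport: |A + B| ≥ min(p, |A| + |B| - 1) for A, B nonempty in Z/pZ.
|A| = 2, |B| = 2, p = 19.
CD lower bound = min(19, 2 + 2 - 1) = min(19, 3) = 3.
Compute A + B mod 19 directly:
a = 1: 1+1=2, 1+15=16
a = 11: 11+1=12, 11+15=7
A + B = {2, 7, 12, 16}, so |A + B| = 4.
Verify: 4 ≥ 3? Yes ✓.

CD lower bound = 3, actual |A + B| = 4.


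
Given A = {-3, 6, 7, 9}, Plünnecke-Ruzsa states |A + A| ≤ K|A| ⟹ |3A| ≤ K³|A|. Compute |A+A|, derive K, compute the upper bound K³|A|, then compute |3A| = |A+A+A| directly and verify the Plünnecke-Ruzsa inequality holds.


|A| = 4.
Step 1: Compute A + A by enumerating all 16 pairs.
A + A = {-6, 3, 4, 6, 12, 13, 14, 15, 16, 18}, so |A + A| = 10.
Step 2: Doubling constant K = |A + A|/|A| = 10/4 = 10/4 ≈ 2.5000.
Step 3: Plünnecke-Ruzsa gives |3A| ≤ K³·|A| = (2.5000)³ · 4 ≈ 62.5000.
Step 4: Compute 3A = A + A + A directly by enumerating all triples (a,b,c) ∈ A³; |3A| = 19.
Step 5: Check 19 ≤ 62.5000? Yes ✓.

K = 10/4, Plünnecke-Ruzsa bound K³|A| ≈ 62.5000, |3A| = 19, inequality holds.


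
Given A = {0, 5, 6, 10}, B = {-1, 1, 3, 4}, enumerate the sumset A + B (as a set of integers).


A + B = {a + b : a ∈ A, b ∈ B}.
Enumerate all |A|·|B| = 4·4 = 16 pairs (a, b) and collect distinct sums.
a = 0: 0+-1=-1, 0+1=1, 0+3=3, 0+4=4
a = 5: 5+-1=4, 5+1=6, 5+3=8, 5+4=9
a = 6: 6+-1=5, 6+1=7, 6+3=9, 6+4=10
a = 10: 10+-1=9, 10+1=11, 10+3=13, 10+4=14
Collecting distinct sums: A + B = {-1, 1, 3, 4, 5, 6, 7, 8, 9, 10, 11, 13, 14}
|A + B| = 13

A + B = {-1, 1, 3, 4, 5, 6, 7, 8, 9, 10, 11, 13, 14}


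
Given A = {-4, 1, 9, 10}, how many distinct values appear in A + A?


A + A = {a + a' : a, a' ∈ A}; |A| = 4.
General bounds: 2|A| - 1 ≤ |A + A| ≤ |A|(|A|+1)/2, i.e. 7 ≤ |A + A| ≤ 10.
Lower bound 2|A|-1 is attained iff A is an arithmetic progression.
Enumerate sums a + a' for a ≤ a' (symmetric, so this suffices):
a = -4: -4+-4=-8, -4+1=-3, -4+9=5, -4+10=6
a = 1: 1+1=2, 1+9=10, 1+10=11
a = 9: 9+9=18, 9+10=19
a = 10: 10+10=20
Distinct sums: {-8, -3, 2, 5, 6, 10, 11, 18, 19, 20}
|A + A| = 10

|A + A| = 10


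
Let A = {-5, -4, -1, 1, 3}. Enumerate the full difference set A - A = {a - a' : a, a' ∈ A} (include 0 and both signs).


A - A = {a - a' : a, a' ∈ A}.
Compute a - a' for each ordered pair (a, a'):
a = -5: -5--5=0, -5--4=-1, -5--1=-4, -5-1=-6, -5-3=-8
a = -4: -4--5=1, -4--4=0, -4--1=-3, -4-1=-5, -4-3=-7
a = -1: -1--5=4, -1--4=3, -1--1=0, -1-1=-2, -1-3=-4
a = 1: 1--5=6, 1--4=5, 1--1=2, 1-1=0, 1-3=-2
a = 3: 3--5=8, 3--4=7, 3--1=4, 3-1=2, 3-3=0
Collecting distinct values (and noting 0 appears from a-a):
A - A = {-8, -7, -6, -5, -4, -3, -2, -1, 0, 1, 2, 3, 4, 5, 6, 7, 8}
|A - A| = 17

A - A = {-8, -7, -6, -5, -4, -3, -2, -1, 0, 1, 2, 3, 4, 5, 6, 7, 8}


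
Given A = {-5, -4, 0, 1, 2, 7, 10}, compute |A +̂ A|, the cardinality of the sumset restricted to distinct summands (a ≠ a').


Restricted sumset: A +̂ A = {a + a' : a ∈ A, a' ∈ A, a ≠ a'}.
Equivalently, take A + A and drop any sum 2a that is achievable ONLY as a + a for a ∈ A (i.e. sums representable only with equal summands).
Enumerate pairs (a, a') with a < a' (symmetric, so each unordered pair gives one sum; this covers all a ≠ a'):
  -5 + -4 = -9
  -5 + 0 = -5
  -5 + 1 = -4
  -5 + 2 = -3
  -5 + 7 = 2
  -5 + 10 = 5
  -4 + 0 = -4
  -4 + 1 = -3
  -4 + 2 = -2
  -4 + 7 = 3
  -4 + 10 = 6
  0 + 1 = 1
  0 + 2 = 2
  0 + 7 = 7
  0 + 10 = 10
  1 + 2 = 3
  1 + 7 = 8
  1 + 10 = 11
  2 + 7 = 9
  2 + 10 = 12
  7 + 10 = 17
Collected distinct sums: {-9, -5, -4, -3, -2, 1, 2, 3, 5, 6, 7, 8, 9, 10, 11, 12, 17}
|A +̂ A| = 17
(Reference bound: |A +̂ A| ≥ 2|A| - 3 for |A| ≥ 2, with |A| = 7 giving ≥ 11.)

|A +̂ A| = 17


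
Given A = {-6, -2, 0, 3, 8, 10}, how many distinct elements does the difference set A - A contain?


A - A = {a - a' : a, a' ∈ A}; |A| = 6.
Bounds: 2|A|-1 ≤ |A - A| ≤ |A|² - |A| + 1, i.e. 11 ≤ |A - A| ≤ 31.
Note: 0 ∈ A - A always (from a - a). The set is symmetric: if d ∈ A - A then -d ∈ A - A.
Enumerate nonzero differences d = a - a' with a > a' (then include -d):
Positive differences: {2, 3, 4, 5, 6, 7, 8, 9, 10, 12, 14, 16}
Full difference set: {0} ∪ (positive diffs) ∪ (negative diffs).
|A - A| = 1 + 2·12 = 25 (matches direct enumeration: 25).

|A - A| = 25


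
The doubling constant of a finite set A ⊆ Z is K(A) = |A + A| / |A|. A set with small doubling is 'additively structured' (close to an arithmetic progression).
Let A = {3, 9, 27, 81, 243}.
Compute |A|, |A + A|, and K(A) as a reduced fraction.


|A| = 5.
Compute A + A by enumerating all 25 pairs.
A + A = {6, 12, 18, 30, 36, 54, 84, 90, 108, 162, 246, 252, 270, 324, 486}, so |A + A| = 15.
K = |A + A| / |A| = 15/5 = 3/1 ≈ 3.0000.
Reference: AP of size 5 gives K = 9/5 ≈ 1.8000; a fully generic set of size 5 gives K ≈ 3.0000.

|A| = 5, |A + A| = 15, K = 15/5 = 3/1.


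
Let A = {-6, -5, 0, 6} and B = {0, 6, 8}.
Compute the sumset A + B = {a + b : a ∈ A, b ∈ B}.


A + B = {a + b : a ∈ A, b ∈ B}.
Enumerate all |A|·|B| = 4·3 = 12 pairs (a, b) and collect distinct sums.
a = -6: -6+0=-6, -6+6=0, -6+8=2
a = -5: -5+0=-5, -5+6=1, -5+8=3
a = 0: 0+0=0, 0+6=6, 0+8=8
a = 6: 6+0=6, 6+6=12, 6+8=14
Collecting distinct sums: A + B = {-6, -5, 0, 1, 2, 3, 6, 8, 12, 14}
|A + B| = 10

A + B = {-6, -5, 0, 1, 2, 3, 6, 8, 12, 14}


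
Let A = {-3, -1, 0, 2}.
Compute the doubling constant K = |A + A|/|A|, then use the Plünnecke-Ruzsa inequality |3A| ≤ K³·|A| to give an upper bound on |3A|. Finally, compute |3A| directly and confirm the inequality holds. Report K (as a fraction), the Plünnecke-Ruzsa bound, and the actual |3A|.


|A| = 4.
Step 1: Compute A + A by enumerating all 16 pairs.
A + A = {-6, -4, -3, -2, -1, 0, 1, 2, 4}, so |A + A| = 9.
Step 2: Doubling constant K = |A + A|/|A| = 9/4 = 9/4 ≈ 2.2500.
Step 3: Plünnecke-Ruzsa gives |3A| ≤ K³·|A| = (2.2500)³ · 4 ≈ 45.5625.
Step 4: Compute 3A = A + A + A directly by enumerating all triples (a,b,c) ∈ A³; |3A| = 14.
Step 5: Check 14 ≤ 45.5625? Yes ✓.

K = 9/4, Plünnecke-Ruzsa bound K³|A| ≈ 45.5625, |3A| = 14, inequality holds.


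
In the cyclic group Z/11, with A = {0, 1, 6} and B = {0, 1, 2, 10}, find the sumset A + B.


Work in Z/11Z: reduce every sum a + b modulo 11.
Enumerate all 12 pairs:
a = 0: 0+0=0, 0+1=1, 0+2=2, 0+10=10
a = 1: 1+0=1, 1+1=2, 1+2=3, 1+10=0
a = 6: 6+0=6, 6+1=7, 6+2=8, 6+10=5
Distinct residues collected: {0, 1, 2, 3, 5, 6, 7, 8, 10}
|A + B| = 9 (out of 11 total residues).

A + B = {0, 1, 2, 3, 5, 6, 7, 8, 10}


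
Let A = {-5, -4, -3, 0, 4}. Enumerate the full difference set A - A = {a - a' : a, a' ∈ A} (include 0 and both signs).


A - A = {a - a' : a, a' ∈ A}.
Compute a - a' for each ordered pair (a, a'):
a = -5: -5--5=0, -5--4=-1, -5--3=-2, -5-0=-5, -5-4=-9
a = -4: -4--5=1, -4--4=0, -4--3=-1, -4-0=-4, -4-4=-8
a = -3: -3--5=2, -3--4=1, -3--3=0, -3-0=-3, -3-4=-7
a = 0: 0--5=5, 0--4=4, 0--3=3, 0-0=0, 0-4=-4
a = 4: 4--5=9, 4--4=8, 4--3=7, 4-0=4, 4-4=0
Collecting distinct values (and noting 0 appears from a-a):
A - A = {-9, -8, -7, -5, -4, -3, -2, -1, 0, 1, 2, 3, 4, 5, 7, 8, 9}
|A - A| = 17

A - A = {-9, -8, -7, -5, -4, -3, -2, -1, 0, 1, 2, 3, 4, 5, 7, 8, 9}


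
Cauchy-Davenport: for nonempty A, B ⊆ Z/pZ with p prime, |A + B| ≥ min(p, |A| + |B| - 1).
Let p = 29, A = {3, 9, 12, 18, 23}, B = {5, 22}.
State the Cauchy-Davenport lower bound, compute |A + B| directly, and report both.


Cauchy-Davenport: |A + B| ≥ min(p, |A| + |B| - 1) for A, B nonempty in Z/pZ.
|A| = 5, |B| = 2, p = 29.
CD lower bound = min(29, 5 + 2 - 1) = min(29, 6) = 6.
Compute A + B mod 29 directly:
a = 3: 3+5=8, 3+22=25
a = 9: 9+5=14, 9+22=2
a = 12: 12+5=17, 12+22=5
a = 18: 18+5=23, 18+22=11
a = 23: 23+5=28, 23+22=16
A + B = {2, 5, 8, 11, 14, 16, 17, 23, 25, 28}, so |A + B| = 10.
Verify: 10 ≥ 6? Yes ✓.

CD lower bound = 6, actual |A + B| = 10.


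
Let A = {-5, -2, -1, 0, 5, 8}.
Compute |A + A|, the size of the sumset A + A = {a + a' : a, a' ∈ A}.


A + A = {a + a' : a, a' ∈ A}; |A| = 6.
General bounds: 2|A| - 1 ≤ |A + A| ≤ |A|(|A|+1)/2, i.e. 11 ≤ |A + A| ≤ 21.
Lower bound 2|A|-1 is attained iff A is an arithmetic progression.
Enumerate sums a + a' for a ≤ a' (symmetric, so this suffices):
a = -5: -5+-5=-10, -5+-2=-7, -5+-1=-6, -5+0=-5, -5+5=0, -5+8=3
a = -2: -2+-2=-4, -2+-1=-3, -2+0=-2, -2+5=3, -2+8=6
a = -1: -1+-1=-2, -1+0=-1, -1+5=4, -1+8=7
a = 0: 0+0=0, 0+5=5, 0+8=8
a = 5: 5+5=10, 5+8=13
a = 8: 8+8=16
Distinct sums: {-10, -7, -6, -5, -4, -3, -2, -1, 0, 3, 4, 5, 6, 7, 8, 10, 13, 16}
|A + A| = 18

|A + A| = 18


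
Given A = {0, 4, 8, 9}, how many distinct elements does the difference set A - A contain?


A - A = {a - a' : a, a' ∈ A}; |A| = 4.
Bounds: 2|A|-1 ≤ |A - A| ≤ |A|² - |A| + 1, i.e. 7 ≤ |A - A| ≤ 13.
Note: 0 ∈ A - A always (from a - a). The set is symmetric: if d ∈ A - A then -d ∈ A - A.
Enumerate nonzero differences d = a - a' with a > a' (then include -d):
Positive differences: {1, 4, 5, 8, 9}
Full difference set: {0} ∪ (positive diffs) ∪ (negative diffs).
|A - A| = 1 + 2·5 = 11 (matches direct enumeration: 11).

|A - A| = 11


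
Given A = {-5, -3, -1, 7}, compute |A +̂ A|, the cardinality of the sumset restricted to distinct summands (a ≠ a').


Restricted sumset: A +̂ A = {a + a' : a ∈ A, a' ∈ A, a ≠ a'}.
Equivalently, take A + A and drop any sum 2a that is achievable ONLY as a + a for a ∈ A (i.e. sums representable only with equal summands).
Enumerate pairs (a, a') with a < a' (symmetric, so each unordered pair gives one sum; this covers all a ≠ a'):
  -5 + -3 = -8
  -5 + -1 = -6
  -5 + 7 = 2
  -3 + -1 = -4
  -3 + 7 = 4
  -1 + 7 = 6
Collected distinct sums: {-8, -6, -4, 2, 4, 6}
|A +̂ A| = 6
(Reference bound: |A +̂ A| ≥ 2|A| - 3 for |A| ≥ 2, with |A| = 4 giving ≥ 5.)

|A +̂ A| = 6


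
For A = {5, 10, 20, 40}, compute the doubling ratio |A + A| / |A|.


|A| = 4.
Compute A + A by enumerating all 16 pairs.
A + A = {10, 15, 20, 25, 30, 40, 45, 50, 60, 80}, so |A + A| = 10.
K = |A + A| / |A| = 10/4 = 5/2 ≈ 2.5000.
Reference: AP of size 4 gives K = 7/4 ≈ 1.7500; a fully generic set of size 4 gives K ≈ 2.5000.

|A| = 4, |A + A| = 10, K = 10/4 = 5/2.


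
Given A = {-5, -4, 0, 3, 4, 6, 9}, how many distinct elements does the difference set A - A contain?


A - A = {a - a' : a, a' ∈ A}; |A| = 7.
Bounds: 2|A|-1 ≤ |A - A| ≤ |A|² - |A| + 1, i.e. 13 ≤ |A - A| ≤ 43.
Note: 0 ∈ A - A always (from a - a). The set is symmetric: if d ∈ A - A then -d ∈ A - A.
Enumerate nonzero differences d = a - a' with a > a' (then include -d):
Positive differences: {1, 2, 3, 4, 5, 6, 7, 8, 9, 10, 11, 13, 14}
Full difference set: {0} ∪ (positive diffs) ∪ (negative diffs).
|A - A| = 1 + 2·13 = 27 (matches direct enumeration: 27).

|A - A| = 27


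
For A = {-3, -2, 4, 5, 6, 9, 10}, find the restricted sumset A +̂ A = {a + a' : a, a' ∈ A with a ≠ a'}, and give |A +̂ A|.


Restricted sumset: A +̂ A = {a + a' : a ∈ A, a' ∈ A, a ≠ a'}.
Equivalently, take A + A and drop any sum 2a that is achievable ONLY as a + a for a ∈ A (i.e. sums representable only with equal summands).
Enumerate pairs (a, a') with a < a' (symmetric, so each unordered pair gives one sum; this covers all a ≠ a'):
  -3 + -2 = -5
  -3 + 4 = 1
  -3 + 5 = 2
  -3 + 6 = 3
  -3 + 9 = 6
  -3 + 10 = 7
  -2 + 4 = 2
  -2 + 5 = 3
  -2 + 6 = 4
  -2 + 9 = 7
  -2 + 10 = 8
  4 + 5 = 9
  4 + 6 = 10
  4 + 9 = 13
  4 + 10 = 14
  5 + 6 = 11
  5 + 9 = 14
  5 + 10 = 15
  6 + 9 = 15
  6 + 10 = 16
  9 + 10 = 19
Collected distinct sums: {-5, 1, 2, 3, 4, 6, 7, 8, 9, 10, 11, 13, 14, 15, 16, 19}
|A +̂ A| = 16
(Reference bound: |A +̂ A| ≥ 2|A| - 3 for |A| ≥ 2, with |A| = 7 giving ≥ 11.)

|A +̂ A| = 16


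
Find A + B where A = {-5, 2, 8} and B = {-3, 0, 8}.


A + B = {a + b : a ∈ A, b ∈ B}.
Enumerate all |A|·|B| = 3·3 = 9 pairs (a, b) and collect distinct sums.
a = -5: -5+-3=-8, -5+0=-5, -5+8=3
a = 2: 2+-3=-1, 2+0=2, 2+8=10
a = 8: 8+-3=5, 8+0=8, 8+8=16
Collecting distinct sums: A + B = {-8, -5, -1, 2, 3, 5, 8, 10, 16}
|A + B| = 9

A + B = {-8, -5, -1, 2, 3, 5, 8, 10, 16}


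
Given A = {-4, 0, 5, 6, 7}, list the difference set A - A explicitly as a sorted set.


A - A = {a - a' : a, a' ∈ A}.
Compute a - a' for each ordered pair (a, a'):
a = -4: -4--4=0, -4-0=-4, -4-5=-9, -4-6=-10, -4-7=-11
a = 0: 0--4=4, 0-0=0, 0-5=-5, 0-6=-6, 0-7=-7
a = 5: 5--4=9, 5-0=5, 5-5=0, 5-6=-1, 5-7=-2
a = 6: 6--4=10, 6-0=6, 6-5=1, 6-6=0, 6-7=-1
a = 7: 7--4=11, 7-0=7, 7-5=2, 7-6=1, 7-7=0
Collecting distinct values (and noting 0 appears from a-a):
A - A = {-11, -10, -9, -7, -6, -5, -4, -2, -1, 0, 1, 2, 4, 5, 6, 7, 9, 10, 11}
|A - A| = 19

A - A = {-11, -10, -9, -7, -6, -5, -4, -2, -1, 0, 1, 2, 4, 5, 6, 7, 9, 10, 11}


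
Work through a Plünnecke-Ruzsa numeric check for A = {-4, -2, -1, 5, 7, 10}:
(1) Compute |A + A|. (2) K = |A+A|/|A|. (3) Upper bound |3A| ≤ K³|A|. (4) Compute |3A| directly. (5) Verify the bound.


|A| = 6.
Step 1: Compute A + A by enumerating all 36 pairs.
A + A = {-8, -6, -5, -4, -3, -2, 1, 3, 4, 5, 6, 8, 9, 10, 12, 14, 15, 17, 20}, so |A + A| = 19.
Step 2: Doubling constant K = |A + A|/|A| = 19/6 = 19/6 ≈ 3.1667.
Step 3: Plünnecke-Ruzsa gives |3A| ≤ K³·|A| = (3.1667)³ · 6 ≈ 190.5278.
Step 4: Compute 3A = A + A + A directly by enumerating all triples (a,b,c) ∈ A³; |3A| = 37.
Step 5: Check 37 ≤ 190.5278? Yes ✓.

K = 19/6, Plünnecke-Ruzsa bound K³|A| ≈ 190.5278, |3A| = 37, inequality holds.


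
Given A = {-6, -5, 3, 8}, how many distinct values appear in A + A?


A + A = {a + a' : a, a' ∈ A}; |A| = 4.
General bounds: 2|A| - 1 ≤ |A + A| ≤ |A|(|A|+1)/2, i.e. 7 ≤ |A + A| ≤ 10.
Lower bound 2|A|-1 is attained iff A is an arithmetic progression.
Enumerate sums a + a' for a ≤ a' (symmetric, so this suffices):
a = -6: -6+-6=-12, -6+-5=-11, -6+3=-3, -6+8=2
a = -5: -5+-5=-10, -5+3=-2, -5+8=3
a = 3: 3+3=6, 3+8=11
a = 8: 8+8=16
Distinct sums: {-12, -11, -10, -3, -2, 2, 3, 6, 11, 16}
|A + A| = 10

|A + A| = 10


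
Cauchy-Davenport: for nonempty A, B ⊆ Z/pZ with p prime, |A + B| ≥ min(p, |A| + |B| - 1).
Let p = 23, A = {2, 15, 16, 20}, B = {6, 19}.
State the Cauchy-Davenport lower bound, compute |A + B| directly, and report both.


Cauchy-Davenport: |A + B| ≥ min(p, |A| + |B| - 1) for A, B nonempty in Z/pZ.
|A| = 4, |B| = 2, p = 23.
CD lower bound = min(23, 4 + 2 - 1) = min(23, 5) = 5.
Compute A + B mod 23 directly:
a = 2: 2+6=8, 2+19=21
a = 15: 15+6=21, 15+19=11
a = 16: 16+6=22, 16+19=12
a = 20: 20+6=3, 20+19=16
A + B = {3, 8, 11, 12, 16, 21, 22}, so |A + B| = 7.
Verify: 7 ≥ 5? Yes ✓.

CD lower bound = 5, actual |A + B| = 7.


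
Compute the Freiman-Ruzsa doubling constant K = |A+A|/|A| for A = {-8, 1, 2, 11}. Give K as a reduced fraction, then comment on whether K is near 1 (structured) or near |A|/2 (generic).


|A| = 4.
Compute A + A by enumerating all 16 pairs.
A + A = {-16, -7, -6, 2, 3, 4, 12, 13, 22}, so |A + A| = 9.
K = |A + A| / |A| = 9/4 (already in lowest terms) ≈ 2.2500.
Reference: AP of size 4 gives K = 7/4 ≈ 1.7500; a fully generic set of size 4 gives K ≈ 2.5000.

|A| = 4, |A + A| = 9, K = 9/4.


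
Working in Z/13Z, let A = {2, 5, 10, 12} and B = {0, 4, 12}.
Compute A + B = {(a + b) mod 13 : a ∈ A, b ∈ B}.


Work in Z/13Z: reduce every sum a + b modulo 13.
Enumerate all 12 pairs:
a = 2: 2+0=2, 2+4=6, 2+12=1
a = 5: 5+0=5, 5+4=9, 5+12=4
a = 10: 10+0=10, 10+4=1, 10+12=9
a = 12: 12+0=12, 12+4=3, 12+12=11
Distinct residues collected: {1, 2, 3, 4, 5, 6, 9, 10, 11, 12}
|A + B| = 10 (out of 13 total residues).

A + B = {1, 2, 3, 4, 5, 6, 9, 10, 11, 12}


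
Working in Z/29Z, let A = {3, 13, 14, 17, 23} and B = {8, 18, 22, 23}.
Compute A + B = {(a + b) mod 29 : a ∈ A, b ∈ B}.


Work in Z/29Z: reduce every sum a + b modulo 29.
Enumerate all 20 pairs:
a = 3: 3+8=11, 3+18=21, 3+22=25, 3+23=26
a = 13: 13+8=21, 13+18=2, 13+22=6, 13+23=7
a = 14: 14+8=22, 14+18=3, 14+22=7, 14+23=8
a = 17: 17+8=25, 17+18=6, 17+22=10, 17+23=11
a = 23: 23+8=2, 23+18=12, 23+22=16, 23+23=17
Distinct residues collected: {2, 3, 6, 7, 8, 10, 11, 12, 16, 17, 21, 22, 25, 26}
|A + B| = 14 (out of 29 total residues).

A + B = {2, 3, 6, 7, 8, 10, 11, 12, 16, 17, 21, 22, 25, 26}


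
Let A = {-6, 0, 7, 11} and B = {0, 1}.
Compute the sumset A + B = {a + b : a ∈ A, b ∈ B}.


A + B = {a + b : a ∈ A, b ∈ B}.
Enumerate all |A|·|B| = 4·2 = 8 pairs (a, b) and collect distinct sums.
a = -6: -6+0=-6, -6+1=-5
a = 0: 0+0=0, 0+1=1
a = 7: 7+0=7, 7+1=8
a = 11: 11+0=11, 11+1=12
Collecting distinct sums: A + B = {-6, -5, 0, 1, 7, 8, 11, 12}
|A + B| = 8

A + B = {-6, -5, 0, 1, 7, 8, 11, 12}


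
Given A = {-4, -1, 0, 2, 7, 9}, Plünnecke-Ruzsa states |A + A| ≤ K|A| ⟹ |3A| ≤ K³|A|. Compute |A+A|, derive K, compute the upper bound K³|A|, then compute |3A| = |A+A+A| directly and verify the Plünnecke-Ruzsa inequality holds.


|A| = 6.
Step 1: Compute A + A by enumerating all 36 pairs.
A + A = {-8, -5, -4, -2, -1, 0, 1, 2, 3, 4, 5, 6, 7, 8, 9, 11, 14, 16, 18}, so |A + A| = 19.
Step 2: Doubling constant K = |A + A|/|A| = 19/6 = 19/6 ≈ 3.1667.
Step 3: Plünnecke-Ruzsa gives |3A| ≤ K³·|A| = (3.1667)³ · 6 ≈ 190.5278.
Step 4: Compute 3A = A + A + A directly by enumerating all triples (a,b,c) ∈ A³; |3A| = 33.
Step 5: Check 33 ≤ 190.5278? Yes ✓.

K = 19/6, Plünnecke-Ruzsa bound K³|A| ≈ 190.5278, |3A| = 33, inequality holds.
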